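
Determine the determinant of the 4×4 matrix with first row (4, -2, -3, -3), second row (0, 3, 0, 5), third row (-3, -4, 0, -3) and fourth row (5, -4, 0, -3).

-264

Expand along column 3 (it has 3 zeros):
  + (-3) · M_13   where M_13 = det([0 3 5; -3 -4 -3; 5 -4 -3]) = 88
det = (+1)·(-3)·(88) = -264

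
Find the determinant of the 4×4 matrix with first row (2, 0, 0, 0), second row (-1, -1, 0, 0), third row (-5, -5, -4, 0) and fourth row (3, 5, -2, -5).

The matrix is lower triangular, so the determinant is the product of the diagonal entries:
det = (2) · (-1) · (-4) · (-5) = -40

The determinant is -40.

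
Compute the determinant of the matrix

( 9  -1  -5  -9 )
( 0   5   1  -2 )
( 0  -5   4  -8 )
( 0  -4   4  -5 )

Expand along column 1 (it has 3 zeros):
  + (9) · M_11   where M_11 = det([5 1 -2; -5 4 -8; -4 4 -5]) = 75
det = (+1)·(9)·(75) = 675

The determinant is 675.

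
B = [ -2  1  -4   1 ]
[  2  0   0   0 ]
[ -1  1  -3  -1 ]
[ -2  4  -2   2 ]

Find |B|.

Expand along row 2 (it has 3 zeros):
  − (2) · M_21   where M_21 = det([1 -4 1; 1 -3 -1; 4 -2 2]) = 26
det = (-1)·(2)·(26) = -52

|B| = -52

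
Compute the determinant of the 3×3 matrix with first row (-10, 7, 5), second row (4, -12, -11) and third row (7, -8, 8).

Expand along column 1:
  + (-10) · |-12 -11; -8 8| = (-10)·(-96 − 88) = 1840
  − 4 · |7 5; -8 8| = −4·(56 − (-40)) = -384
  + 7 · |7 5; -12 -11| = 7·(-77 − (-60)) = -119
Sum: (1840) + (-384) + (-119) = 1337

1337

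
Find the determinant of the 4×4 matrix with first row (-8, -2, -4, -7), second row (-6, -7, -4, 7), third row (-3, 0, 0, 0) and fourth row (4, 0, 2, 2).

-258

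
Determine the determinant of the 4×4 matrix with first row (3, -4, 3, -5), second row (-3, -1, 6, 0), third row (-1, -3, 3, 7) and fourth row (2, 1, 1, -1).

736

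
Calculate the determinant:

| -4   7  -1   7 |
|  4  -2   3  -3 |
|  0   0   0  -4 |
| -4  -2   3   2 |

Expand along row 3 (it has 3 zeros):
  − (-4) · M_34   where M_34 = det([-4 7 -1; 4 -2 3; -4 -2 3]) = -152
det = (-1)·(-4)·(-152) = -608

-608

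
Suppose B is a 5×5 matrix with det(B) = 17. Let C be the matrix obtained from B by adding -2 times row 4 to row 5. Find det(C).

Adding a multiple of one row to another leaves the determinant unchanged.
det(C) = (1)·(17) = 17

|C| = 17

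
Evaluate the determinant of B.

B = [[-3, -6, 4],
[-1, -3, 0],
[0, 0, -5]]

|B| = -15

Expand along row 3:
  + (-5) · |-3 -6; -1 -3| = (-5)·(9 − 6) = -15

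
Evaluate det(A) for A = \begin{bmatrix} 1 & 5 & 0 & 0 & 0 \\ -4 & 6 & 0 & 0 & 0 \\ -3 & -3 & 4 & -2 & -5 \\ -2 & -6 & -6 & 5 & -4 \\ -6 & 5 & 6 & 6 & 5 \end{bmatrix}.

13364

A is block lower-triangular with a 2×2 block and a 3×3 block on the diagonal, so its determinant equals the product of the determinants of the diagonal blocks.
det of the 2×2 block = 26
det of the 3×3 block = 514
det = (26)·(514) = 13364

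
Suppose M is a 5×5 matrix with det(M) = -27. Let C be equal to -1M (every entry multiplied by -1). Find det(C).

27

For a 5×5 matrix, det(-1M) = (-1)^5·det(M) = -1·det(M).
det(C) = (-1)·(-27) = 27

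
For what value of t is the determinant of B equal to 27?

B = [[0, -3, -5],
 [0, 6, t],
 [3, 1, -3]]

7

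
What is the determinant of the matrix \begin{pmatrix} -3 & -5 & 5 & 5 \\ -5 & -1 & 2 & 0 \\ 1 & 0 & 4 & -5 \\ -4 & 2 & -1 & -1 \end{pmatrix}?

Expand along row 2 (it has 1 zero):
  − (-5) · M_21   where M_21 = det([-5 5 5; 0 4 -5; 2 -1 -1]) = -45
  + (-1) · M_22   where M_22 = det([-3 5 5; 1 4 -5; -4 -1 -1]) = 207
  − (2) · M_23   where M_23 = det([-3 -5 5; 1 0 -5; -4 2 -1]) = -125
det = (-1)·(-5)·(-45) + (+1)·(-1)·(207) + (-1)·(2)·(-125) = -182

The determinant is -182.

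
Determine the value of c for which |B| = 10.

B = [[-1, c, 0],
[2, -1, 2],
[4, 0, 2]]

Expanding along the row containing c, det(B) is linear in c: det(B) = (4)·c + (2).
Set (4)·c + (2) = 10  ⇒  (4)·c = 8  ⇒  c = 2.

2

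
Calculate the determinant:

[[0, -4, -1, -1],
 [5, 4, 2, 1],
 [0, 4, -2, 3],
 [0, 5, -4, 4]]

45

Expand along column 1 (it has 3 zeros):
  − (5) · M_21   where M_21 = det([-4 -1 -1; 4 -2 3; 5 -4 4]) = -9
det = (-1)·(5)·(-9) = 45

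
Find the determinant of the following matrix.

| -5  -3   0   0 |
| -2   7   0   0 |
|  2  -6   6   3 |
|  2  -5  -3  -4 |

615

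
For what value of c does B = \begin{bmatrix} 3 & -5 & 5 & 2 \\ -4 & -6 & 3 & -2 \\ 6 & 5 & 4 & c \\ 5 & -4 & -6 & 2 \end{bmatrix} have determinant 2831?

Expanding along the row containing c, det(B) is linear in c: det(B) = (-419)·c + (1574).
Set (-419)·c + (1574) = 2831  ⇒  (-419)·c = 1257  ⇒  c = -3.

-3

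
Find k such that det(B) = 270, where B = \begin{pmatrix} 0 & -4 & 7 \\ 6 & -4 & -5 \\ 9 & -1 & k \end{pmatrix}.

Expanding along the row containing k, det(B) is linear in k: det(B) = (24)·k + (390).
Set (24)·k + (390) = 270  ⇒  (24)·k = -120  ⇒  k = -5.

k = -5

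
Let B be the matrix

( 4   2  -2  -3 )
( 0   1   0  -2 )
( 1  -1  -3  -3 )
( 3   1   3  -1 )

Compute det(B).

Expand along row 2 (it has 2 zeros):
  + (1) · M_22   where M_22 = det([4 -2 -3; 1 -3 -3; 3 3 -1]) = 28
  + (-2) · M_24   where M_24 = det([4 2 -2; 1 -1 -3; 3 1 3]) = -32
det = (+1)·(1)·(28) + (+1)·(-2)·(-32) = 92

|B| = 92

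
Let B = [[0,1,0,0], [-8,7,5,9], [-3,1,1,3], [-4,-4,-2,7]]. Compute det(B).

Expand along row 1 (it has 3 zeros):
  − (1) · M_12   where M_12 = det([-8 5 9; -3 1 3; -4 -2 7]) = 31
det = (-1)·(1)·(31) = -31

|B| = -31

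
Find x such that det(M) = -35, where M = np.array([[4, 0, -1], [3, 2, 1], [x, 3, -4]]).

9

Expanding along the row containing x, det(M) is linear in x: det(M) = (2)·x + (-53).
Set (2)·x + (-53) = -35  ⇒  (2)·x = 18  ⇒  x = 9.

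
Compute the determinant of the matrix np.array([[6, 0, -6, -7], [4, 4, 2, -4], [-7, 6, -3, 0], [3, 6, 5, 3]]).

The determinant is -2728.

Expand along row 1 (it has 1 zero):
  + (6) · M_11   where M_11 = det([4 2 -4; 6 -3 0; 6 5 3]) = -264
  + (-6) · M_13   where M_13 = det([4 4 -4; -7 6 0; 3 6 3]) = 396
  − (-7) · M_14   where M_14 = det([4 4 2; -7 6 -3; 3 6 5]) = 176
det = (+1)·(6)·(-264) + (+1)·(-6)·(396) + (-1)·(-7)·(176) = -2728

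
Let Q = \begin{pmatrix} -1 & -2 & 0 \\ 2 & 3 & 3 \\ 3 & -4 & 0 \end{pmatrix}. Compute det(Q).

Expand along column 3:
  − 3 · |-1 -2; 3 -4| = −3·(4 − (-6)) = -30

|Q| = -30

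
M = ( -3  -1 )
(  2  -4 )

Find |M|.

det(M) = 14

det(M) = (-3)·(-4) − (-1)·2 = 12 − (-2) = 14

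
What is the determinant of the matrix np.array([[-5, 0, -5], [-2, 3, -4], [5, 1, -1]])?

Expand along column 2:
  + 3 · |-5 -5; 5 -1| = 3·(5 − (-25)) = 90
  − 1 · |-5 -5; -2 -4| = −1·(20 − 10) = -10
Sum: (90) + (-10) = 80

80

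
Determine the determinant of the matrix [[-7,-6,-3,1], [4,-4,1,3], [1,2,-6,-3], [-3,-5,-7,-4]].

Expand along row 1:
  + (-7) · M_11   where M_11 = det([-4 1 3; 2 -6 -3; -5 -7 -4]) = -121
  − (-6) · M_12   where M_12 = det([4 1 3; 1 -6 -3; -3 -7 -4]) = -50
  + (-3) · M_13   where M_13 = det([4 -4 3; 1 2 -3; -3 -5 -4]) = -141
  − (1) · M_14   where M_14 = det([4 -4 1; 1 2 -6; -3 -5 -7]) = -275
det = (+1)·(-7)·(-121) + (-1)·(-6)·(-50) + (+1)·(-3)·(-141) + (-1)·(1)·(-275) = 1245

The determinant is 1245.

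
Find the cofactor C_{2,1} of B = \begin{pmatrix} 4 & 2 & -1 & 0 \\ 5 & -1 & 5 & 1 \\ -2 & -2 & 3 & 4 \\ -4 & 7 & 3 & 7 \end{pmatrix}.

24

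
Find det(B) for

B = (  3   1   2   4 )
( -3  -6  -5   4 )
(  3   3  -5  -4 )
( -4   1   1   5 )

|B| = 1567

Expand along row 1:
  + (3) · M_11   where M_11 = det([-6 -5 4; 3 -5 -4; 1 1 5]) = 253
  − (1) · M_12   where M_12 = det([-3 -5 4; 3 -5 -4; -4 1 5]) = -10
  + (2) · M_13   where M_13 = det([-3 -6 4; 3 3 -4; -4 1 5]) = -3
  − (4) · M_14   where M_14 = det([-3 -6 -5; 3 3 -5; -4 1 1]) = -201
det = (+1)·(3)·(253) + (-1)·(1)·(-10) + (+1)·(2)·(-3) + (-1)·(4)·(-201) = 1567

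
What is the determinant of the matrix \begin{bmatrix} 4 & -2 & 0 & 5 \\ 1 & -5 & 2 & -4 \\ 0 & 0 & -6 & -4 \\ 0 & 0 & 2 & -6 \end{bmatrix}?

The matrix is block upper-triangular with a 2×2 block and a 2×2 block on the diagonal, so its determinant equals the product of the determinants of the diagonal blocks.
det of the 2×2 block = -18
det of the 2×2 block = 44
det = (-18)·(44) = -792

The determinant is -792.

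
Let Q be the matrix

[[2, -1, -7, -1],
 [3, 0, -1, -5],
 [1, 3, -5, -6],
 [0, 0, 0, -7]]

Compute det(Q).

Expand along row 4 (it has 3 zeros):
  + (-7) · M_44   where M_44 = det([2 -1 -7; 3 0 -1; 1 3 -5]) = -71
det = (+1)·(-7)·(-71) = 497

|Q| = 497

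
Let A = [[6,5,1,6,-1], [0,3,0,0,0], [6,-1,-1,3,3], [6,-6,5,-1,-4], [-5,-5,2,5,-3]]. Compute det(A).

Expand along row 2 (it has 4 zeros):
  + (3) · M_22   where M_22 = det([6 1 6 -1; 6 -1 3 3; 6 5 -1 -4; -5 2 5 -3]) = 631
det = (+1)·(3)·(631) = 1893

1893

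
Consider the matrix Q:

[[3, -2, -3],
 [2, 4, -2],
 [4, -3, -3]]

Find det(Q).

Expand along column 1:
  + 3 · |4 -2; -3 -3| = 3·(-12 − 6) = -54
  − 2 · |-2 -3; -3 -3| = −2·(6 − 9) = 6
  + 4 · |-2 -3; 4 -2| = 4·(4 − (-12)) = 64
Sum: (-54) + (6) + (64) = 16

|Q| = 16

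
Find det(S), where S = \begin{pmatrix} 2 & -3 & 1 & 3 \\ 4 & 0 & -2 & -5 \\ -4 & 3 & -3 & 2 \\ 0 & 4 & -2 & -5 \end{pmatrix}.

-104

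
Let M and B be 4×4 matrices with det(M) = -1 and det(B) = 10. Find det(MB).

det(MB) = det(M)·det(B) = (-1)·(10) = -10

-10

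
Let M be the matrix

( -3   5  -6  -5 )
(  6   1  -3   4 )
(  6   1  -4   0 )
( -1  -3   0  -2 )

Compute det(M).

Expand along row 3 (it has 1 zero):
  + (6) · M_31   where M_31 = det([5 -6 -5; 1 -3 4; -3 0 -2]) = 135
  − (1) · M_32   where M_32 = det([-3 -6 -5; 6 -3 4; -1 0 -2]) = -51
  + (-4) · M_33   where M_33 = det([-3 5 -5; 6 1 4; -1 -3 -2]) = 95
det = (+1)·(6)·(135) + (-1)·(1)·(-51) + (+1)·(-4)·(95) = 481

det(M) = 481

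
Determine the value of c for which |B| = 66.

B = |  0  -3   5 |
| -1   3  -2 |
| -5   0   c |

Expanding along the row containing c, det(B) is linear in c: det(B) = (-3)·c + (45).
Set (-3)·c + (45) = 66  ⇒  (-3)·c = 21  ⇒  c = -7.

c = -7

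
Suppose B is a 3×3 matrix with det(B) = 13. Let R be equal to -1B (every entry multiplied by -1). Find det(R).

det(R) = -13

For a 3×3 matrix, det(-1B) = (-1)^3·det(B) = -1·det(B).
det(R) = (-1)·(13) = -13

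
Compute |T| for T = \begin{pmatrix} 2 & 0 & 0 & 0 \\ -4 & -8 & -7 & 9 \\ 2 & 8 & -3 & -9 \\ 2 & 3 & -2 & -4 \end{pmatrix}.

Expand along row 1 (it has 3 zeros):
  + (2) · M_11   where M_11 = det([-8 -7 9; 8 -3 -9; 3 -2 -4]) = -50
det = (+1)·(2)·(-50) = -100

det(T) = -100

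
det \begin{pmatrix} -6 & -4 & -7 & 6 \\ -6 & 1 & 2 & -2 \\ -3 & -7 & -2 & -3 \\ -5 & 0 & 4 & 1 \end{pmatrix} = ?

The determinant is -2030.

Expand along row 4 (it has 1 zero):
  − (-5) · M_41   where M_41 = det([-4 -7 6; 1 2 -2; -7 -2 -3]) = -7
  − (4) · M_43   where M_43 = det([-6 -4 6; -6 1 -2; -3 -7 -3]) = 420
  + (1) · M_44   where M_44 = det([-6 -4 -7; -6 1 2; -3 -7 -2]) = -315
det = (-1)·(-5)·(-7) + (-1)·(4)·(420) + (+1)·(1)·(-315) = -2030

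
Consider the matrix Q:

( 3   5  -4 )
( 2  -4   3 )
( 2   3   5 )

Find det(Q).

-163

Expand along column 1:
  + 3 · |-4 3; 3 5| = 3·(-20 − 9) = -87
  − 2 · |5 -4; 3 5| = −2·(25 − (-12)) = -74
  + 2 · |5 -4; -4 3| = 2·(15 − 16) = -2
Sum: (-87) + (-74) + (-2) = -163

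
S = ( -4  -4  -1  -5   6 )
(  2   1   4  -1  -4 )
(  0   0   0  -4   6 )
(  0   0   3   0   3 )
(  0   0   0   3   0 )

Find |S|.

S is block upper-triangular with a 2×2 block and a 3×3 block on the diagonal, so its determinant equals the product of the determinants of the diagonal blocks.
det of the 2×2 block = 4
det of the 3×3 block = 54
det = (4)·(54) = 216

det(S) = 216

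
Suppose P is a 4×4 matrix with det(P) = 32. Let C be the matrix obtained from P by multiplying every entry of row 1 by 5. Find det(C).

|C| = 160

Scaling one row by 5 multiplies the determinant by 5.
det(C) = (5)·(32) = 160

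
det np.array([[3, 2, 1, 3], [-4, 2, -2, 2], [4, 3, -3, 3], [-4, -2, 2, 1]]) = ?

-180

Expand along row 1:
  + (3) · M_11   where M_11 = det([2 -2 2; 3 -3 3; -2 2 1]) = 0
  − (2) · M_12   where M_12 = det([-4 -2 2; 4 -3 3; -4 2 1]) = 60
  + (1) · M_13   where M_13 = det([-4 2 2; 4 3 3; -4 -2 1]) = -60
  − (3) · M_14   where M_14 = det([-4 2 -2; 4 3 -3; -4 -2 2]) = 0
det = (+1)·(3)·(0) + (-1)·(2)·(60) + (+1)·(1)·(-60) + (-1)·(3)·(0) = -180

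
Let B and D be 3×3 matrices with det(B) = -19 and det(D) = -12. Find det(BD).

228

det(BD) = det(B)·det(D) = (-19)·(-12) = 228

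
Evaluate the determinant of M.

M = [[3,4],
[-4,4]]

det(M) = 3·4 − 4·(-4) = 12 − (-16) = 28

det(M) = 28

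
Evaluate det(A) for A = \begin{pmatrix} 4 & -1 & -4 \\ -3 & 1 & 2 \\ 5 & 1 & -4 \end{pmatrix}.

det(A) = 10

Expand along column 1:
  + 4 · |1 2; 1 -4| = 4·(-4 − 2) = -24
  − (-3) · |-1 -4; 1 -4| = −(-3)·(4 − (-4)) = 24
  + 5 · |-1 -4; 1 2| = 5·(-2 − (-4)) = 10
Sum: (-24) + (24) + (10) = 10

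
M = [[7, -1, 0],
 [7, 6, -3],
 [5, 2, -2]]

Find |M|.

-41

Expand along row 1:
  + 7 · |6 -3; 2 -2| = 7·(-12 − (-6)) = -42
  − (-1) · |7 -3; 5 -2| = −(-1)·(-14 − (-15)) = 1
Sum: (-42) + (1) = -41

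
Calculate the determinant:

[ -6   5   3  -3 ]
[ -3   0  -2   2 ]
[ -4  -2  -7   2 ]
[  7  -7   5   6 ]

507

Expand along row 2 (it has 1 zero):
  − (-3) · M_21   where M_21 = det([5 3 -3; -2 -7 2; -7 5 6]) = -89
  − (-2) · M_23   where M_23 = det([-6 5 -3; -4 -2 2; 7 -7 6]) = 52
  + (2) · M_24   where M_24 = det([-6 5 3; -4 -2 -7; 7 -7 5]) = 335
det = (-1)·(-3)·(-89) + (-1)·(-2)·(52) + (+1)·(2)·(335) = 507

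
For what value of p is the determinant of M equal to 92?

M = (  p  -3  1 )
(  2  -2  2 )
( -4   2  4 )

Expanding along the column containing p, det(M) is linear in p: det(M) = (-12)·p + (44).
Set (-12)·p + (44) = 92  ⇒  (-12)·p = 48  ⇒  p = -4.

-4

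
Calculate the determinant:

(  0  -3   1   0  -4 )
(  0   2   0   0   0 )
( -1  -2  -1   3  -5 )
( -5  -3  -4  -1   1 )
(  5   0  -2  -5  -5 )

The determinant is 1256.

Expand along row 2 (it has 4 zeros):
  + (2) · M_22   where M_22 = det([0 1 0 -4; -1 -1 3 -5; -5 -4 -1 1; 5 -2 -5 -5]) = 628
det = (+1)·(2)·(628) = 1256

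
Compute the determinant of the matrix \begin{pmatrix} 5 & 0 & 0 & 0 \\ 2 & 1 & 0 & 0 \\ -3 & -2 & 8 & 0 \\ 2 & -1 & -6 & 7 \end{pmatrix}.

The matrix is lower triangular, so the determinant is the product of the diagonal entries:
det = (5) · (1) · (8) · (7) = 280

The determinant is 280.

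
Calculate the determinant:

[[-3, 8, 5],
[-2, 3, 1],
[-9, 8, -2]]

Expand along row 1:
  + (-3) · |3 1; 8 -2| = (-3)·(-6 − 8) = 42
  − 8 · |-2 1; -9 -2| = −8·(4 − (-9)) = -104
  + 5 · |-2 3; -9 8| = 5·(-16 − (-27)) = 55
Sum: (42) + (-104) + (55) = -7

-7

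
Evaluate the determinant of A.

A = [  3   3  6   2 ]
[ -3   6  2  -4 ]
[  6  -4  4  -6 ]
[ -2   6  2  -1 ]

|A| = -316

Expand along row 1:
  + (3) · M_11   where M_11 = det([6 2 -4; -4 4 -6; 6 2 -1]) = 96
  − (3) · M_12   where M_12 = det([-3 2 -4; 6 4 -6; -2 2 -1]) = -68
  + (6) · M_13   where M_13 = det([-3 6 -4; 6 -4 -6; -2 6 -1]) = -124
  − (2) · M_14   where M_14 = det([-3 6 2; 6 -4 4; -2 6 2]) = 32
det = (+1)·(3)·(96) + (-1)·(3)·(-68) + (+1)·(6)·(-124) + (-1)·(2)·(32) = -316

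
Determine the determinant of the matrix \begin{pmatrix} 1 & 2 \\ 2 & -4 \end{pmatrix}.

-8

det = 1·(-4) − 2·2 = -4 − 4 = -8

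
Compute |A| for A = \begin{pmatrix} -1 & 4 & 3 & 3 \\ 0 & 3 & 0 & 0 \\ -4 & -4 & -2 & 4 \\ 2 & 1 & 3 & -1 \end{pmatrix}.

det(A) = -6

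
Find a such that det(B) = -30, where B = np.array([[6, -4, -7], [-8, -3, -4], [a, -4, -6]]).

Expanding along the column containing a, det(B) is linear in a: det(B) = (-5)·a + (-20).
Set (-5)·a + (-20) = -30  ⇒  (-5)·a = -10  ⇒  a = 2.

a = 2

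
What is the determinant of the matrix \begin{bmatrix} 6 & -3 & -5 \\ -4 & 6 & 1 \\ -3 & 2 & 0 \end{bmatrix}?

The determinant is -53.

Expand along column 3:
  + (-5) · |-4 6; -3 2| = (-5)·(-8 − (-18)) = -50
  − 1 · |6 -3; -3 2| = −1·(12 − 9) = -3
Sum: (-50) + (-3) = -53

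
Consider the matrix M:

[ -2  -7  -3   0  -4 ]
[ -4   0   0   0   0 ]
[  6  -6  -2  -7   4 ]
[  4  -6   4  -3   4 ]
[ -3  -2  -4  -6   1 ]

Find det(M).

2216

Expand along row 2 (it has 4 zeros):
  − (-4) · M_21   where M_21 = det([-7 -3 0 -4; -6 -2 -7 4; -6 4 -3 4; -2 -4 -6 1]) = 554
det = (-1)·(-4)·(554) = 2216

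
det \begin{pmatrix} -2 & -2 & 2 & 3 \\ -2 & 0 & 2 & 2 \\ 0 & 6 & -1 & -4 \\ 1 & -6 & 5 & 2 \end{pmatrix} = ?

-24

Expand along row 2 (it has 1 zero):
  − (-2) · M_21   where M_21 = det([-2 2 3; 6 -1 -4; -6 5 2]) = 60
  − (2) · M_23   where M_23 = det([-2 -2 3; 0 6 -4; 1 -6 2]) = 14
  + (2) · M_24   where M_24 = det([-2 -2 2; 0 6 -1; 1 -6 5]) = -58
det = (-1)·(-2)·(60) + (-1)·(2)·(14) + (+1)·(2)·(-58) = -24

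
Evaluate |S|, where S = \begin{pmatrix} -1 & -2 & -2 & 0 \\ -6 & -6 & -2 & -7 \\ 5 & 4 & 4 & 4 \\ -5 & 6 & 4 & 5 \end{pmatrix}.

-340

Expand along row 1 (it has 1 zero):
  + (-1) · M_11   where M_11 = det([-6 -2 -7; 4 4 4; 6 4 5]) = 24
  − (-2) · M_12   where M_12 = det([-6 -2 -7; 5 4 4; -5 4 5]) = -214
  + (-2) · M_13   where M_13 = det([-6 -6 -7; 5 4 4; -5 6 5]) = -56
det = (+1)·(-1)·(24) + (-1)·(-2)·(-214) + (+1)·(-2)·(-56) = -340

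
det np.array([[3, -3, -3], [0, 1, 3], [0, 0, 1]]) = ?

3

The matrix is upper triangular, so the determinant is the product of the diagonal entries:
det = (3) · (1) · (1) = 3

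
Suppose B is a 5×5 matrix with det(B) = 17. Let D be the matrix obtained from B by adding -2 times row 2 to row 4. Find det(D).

Adding a multiple of one row to another leaves the determinant unchanged.
det(D) = (1)·(17) = 17

det(D) = 17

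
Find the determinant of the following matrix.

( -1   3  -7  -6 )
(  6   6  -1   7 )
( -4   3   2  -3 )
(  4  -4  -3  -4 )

Expand along row 1:
  + (-1) · M_11   where M_11 = det([6 -1 7; 3 2 -3; -4 -3 -4]) = -133
  − (3) · M_12   where M_12 = det([6 -1 7; -4 2 -3; 4 -3 -4]) = -46
  + (-7) · M_13   where M_13 = det([6 6 7; -4 3 -3; 4 -4 -4]) = -284
  − (-6) · M_14   where M_14 = det([6 6 -1; -4 3 2; 4 -4 -3]) = -34
det = (+1)·(-1)·(-133) + (-1)·(3)·(-46) + (+1)·(-7)·(-284) + (-1)·(-6)·(-34) = 2055

2055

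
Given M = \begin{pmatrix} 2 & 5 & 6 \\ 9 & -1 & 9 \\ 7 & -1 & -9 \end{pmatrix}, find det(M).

744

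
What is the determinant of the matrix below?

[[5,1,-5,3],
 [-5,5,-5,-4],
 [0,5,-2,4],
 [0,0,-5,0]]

Expand along row 4 (it has 3 zeros):
  − (-5) · M_43   where M_43 = det([5 1 3; -5 5 -4; 0 5 4]) = 145
det = (-1)·(-5)·(145) = 725

725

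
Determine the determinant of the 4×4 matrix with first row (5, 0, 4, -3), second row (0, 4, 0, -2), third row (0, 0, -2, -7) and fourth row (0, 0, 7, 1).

940

The matrix is block upper-triangular with a 2×2 block and a 2×2 block on the diagonal, so its determinant equals the product of the determinants of the diagonal blocks.
det of the 2×2 block = 20
det of the 2×2 block = 47
det = (20)·(47) = 940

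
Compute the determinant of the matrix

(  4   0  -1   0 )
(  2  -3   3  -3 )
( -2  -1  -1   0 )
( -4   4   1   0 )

-72

Expand along column 4 (it has 3 zeros):
  + (-3) · M_24   where M_24 = det([4 0 -1; -2 -1 -1; -4 4 1]) = 24
det = (+1)·(-3)·(24) = -72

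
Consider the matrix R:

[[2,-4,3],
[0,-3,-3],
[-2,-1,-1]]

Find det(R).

Expand along row 2:
  + (-3) · |2 3; -2 -1| = (-3)·(-2 − (-6)) = -12
  − (-3) · |2 -4; -2 -1| = −(-3)·(-2 − 8) = -30
Sum: (-12) + (-30) = -42

-42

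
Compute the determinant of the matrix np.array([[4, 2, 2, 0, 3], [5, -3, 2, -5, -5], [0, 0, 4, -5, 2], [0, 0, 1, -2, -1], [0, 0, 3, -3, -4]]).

The matrix is block upper-triangular with a 2×2 block and a 3×3 block on the diagonal, so its determinant equals the product of the determinants of the diagonal blocks.
det of the 2×2 block = -22
det of the 3×3 block = 21
det = (-22)·(21) = -462

-462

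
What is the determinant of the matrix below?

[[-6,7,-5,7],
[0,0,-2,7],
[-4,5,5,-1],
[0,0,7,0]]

Expand along row 4 (it has 3 zeros):
  − (7) · M_43   where M_43 = det([-6 7 7; 0 0 7; -4 5 -1]) = 14
det = (-1)·(7)·(14) = -98

-98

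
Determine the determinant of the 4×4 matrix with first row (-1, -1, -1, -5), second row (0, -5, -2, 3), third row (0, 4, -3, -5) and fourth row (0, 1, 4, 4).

-59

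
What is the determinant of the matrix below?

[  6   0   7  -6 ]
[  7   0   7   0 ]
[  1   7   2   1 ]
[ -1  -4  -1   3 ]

Expand along row 2 (it has 2 zeros):
  − (7) · M_21   where M_21 = det([0 7 -6; 7 2 1; -4 -1 3]) = -181
  − (7) · M_23   where M_23 = det([6 0 -6; 1 7 1; -1 -4 3]) = 132
det = (-1)·(7)·(-181) + (-1)·(7)·(132) = 343

343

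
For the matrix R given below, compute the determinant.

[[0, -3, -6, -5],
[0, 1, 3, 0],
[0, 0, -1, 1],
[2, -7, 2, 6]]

Expand along column 1 (it has 3 zeros):
  − (2) · M_41   where M_41 = det([-3 -6 -5; 1 3 0; 0 -1 1]) = 2
det = (-1)·(2)·(2) = -4

-4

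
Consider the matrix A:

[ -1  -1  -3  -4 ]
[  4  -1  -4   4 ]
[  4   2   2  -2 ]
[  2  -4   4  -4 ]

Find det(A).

1092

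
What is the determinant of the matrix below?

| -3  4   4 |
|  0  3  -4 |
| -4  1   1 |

The determinant is 91.

Expand along column 1:
  + (-3) · |3 -4; 1 1| = (-3)·(3 − (-4)) = -21
  + (-4) · |4 4; 3 -4| = (-4)·(-16 − 12) = 112
Sum: (-21) + (112) = 91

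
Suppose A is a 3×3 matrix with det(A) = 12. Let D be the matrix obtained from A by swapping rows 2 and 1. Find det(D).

-12

Swapping two rows multiplies the determinant by −1.
det(D) = (-1)·(12) = -12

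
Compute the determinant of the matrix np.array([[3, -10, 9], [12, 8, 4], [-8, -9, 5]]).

The determinant is 752.

Expand along row 1:
  + 3 · |8 4; -9 5| = 3·(40 − (-36)) = 228
  − (-10) · |12 4; -8 5| = −(-10)·(60 − (-32)) = 920
  + 9 · |12 8; -8 -9| = 9·(-108 − (-64)) = -396
Sum: (228) + (920) + (-396) = 752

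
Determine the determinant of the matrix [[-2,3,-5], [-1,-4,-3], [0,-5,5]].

Expand along row 3:
  − (-5) · |-2 -5; -1 -3| = −(-5)·(6 − 5) = 5
  + 5 · |-2 3; -1 -4| = 5·(8 − (-3)) = 55
Sum: (5) + (55) = 60

The determinant is 60.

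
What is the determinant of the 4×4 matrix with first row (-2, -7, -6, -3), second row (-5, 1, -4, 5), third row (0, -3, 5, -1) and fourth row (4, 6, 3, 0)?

Expand along row 3 (it has 1 zero):
  − (-3) · M_32   where M_32 = det([-2 -6 -3; -5 -4 5; 4 3 0]) = -93
  + (5) · M_33   where M_33 = det([-2 -7 -3; -5 1 5; 4 6 0]) = 22
  − (-1) · M_34   where M_34 = det([-2 -7 -6; -5 1 -4; 4 6 3]) = 157
det = (-1)·(-3)·(-93) + (+1)·(5)·(22) + (-1)·(-1)·(157) = -12

-12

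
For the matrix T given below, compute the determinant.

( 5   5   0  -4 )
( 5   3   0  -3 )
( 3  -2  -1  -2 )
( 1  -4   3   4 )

-40

Expand along column 3 (it has 2 zeros):
  + (-1) · M_33   where M_33 = det([5 5 -4; 5 3 -3; 1 -4 4]) = -23
  − (3) · M_43   where M_43 = det([5 5 -4; 5 3 -3; 3 -2 -2]) = 21
det = (+1)·(-1)·(-23) + (-1)·(3)·(21) = -40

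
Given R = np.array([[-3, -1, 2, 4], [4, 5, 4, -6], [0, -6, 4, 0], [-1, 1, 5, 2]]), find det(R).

Expand along row 3 (it has 2 zeros):
  − (-6) · M_32   where M_32 = det([-3 2 4; 4 4 -6; -1 5 2]) = -22
  + (4) · M_33   where M_33 = det([-3 -1 4; 4 5 -6; -1 1 2]) = -10
det = (-1)·(-6)·(-22) + (+1)·(4)·(-10) = -172

|R| = -172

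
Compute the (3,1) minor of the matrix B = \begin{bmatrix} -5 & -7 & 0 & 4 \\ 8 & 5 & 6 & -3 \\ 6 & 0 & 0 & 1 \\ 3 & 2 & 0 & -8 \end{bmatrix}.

Delete row 3 and column 1; the remaining 3×3 submatrix is [-7 0 4; 5 6 -3; 2 0 -8].
Its determinant is 288.

The minor is 288.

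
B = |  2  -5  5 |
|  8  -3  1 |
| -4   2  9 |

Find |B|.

342

Expand along row 1:
  + 2 · |-3 1; 2 9| = 2·(-27 − 2) = -58
  − (-5) · |8 1; -4 9| = −(-5)·(72 − (-4)) = 380
  + 5 · |8 -3; -4 2| = 5·(16 − 12) = 20
Sum: (-58) + (380) + (20) = 342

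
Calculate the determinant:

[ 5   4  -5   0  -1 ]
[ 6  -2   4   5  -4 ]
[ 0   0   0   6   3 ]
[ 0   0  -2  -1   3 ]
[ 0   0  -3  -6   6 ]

The matrix is block upper-triangular with a 2×2 block and a 3×3 block on the diagonal, so its determinant equals the product of the determinants of the diagonal blocks.
det of the 2×2 block = -34
det of the 3×3 block = 45
det = (-34)·(45) = -1530

-1530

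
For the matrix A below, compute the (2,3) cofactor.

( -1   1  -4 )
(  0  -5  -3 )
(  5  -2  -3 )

3

Delete row 2 and column 3; the remaining 2×2 submatrix is [-1 1; 5 -2].
Its determinant is (-1)·(-2) − 1·5 = -3.
The cofactor carries sign (−1)^(2+3) = −1, so C_{2,3} = −(-3) = 3.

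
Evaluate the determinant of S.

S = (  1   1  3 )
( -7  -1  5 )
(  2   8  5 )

Expand along row 1:
  + 1 · |-1 5; 8 5| = 1·(-5 − 40) = -45
  − 1 · |-7 5; 2 5| = −1·(-35 − 10) = 45
  + 3 · |-7 -1; 2 8| = 3·(-56 − (-2)) = -162
Sum: (-45) + (45) + (-162) = -162

|S| = -162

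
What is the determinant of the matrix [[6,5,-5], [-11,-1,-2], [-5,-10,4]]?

Expand along column 1:
  + 6 · |-1 -2; -10 4| = 6·(-4 − 20) = -144
  − (-11) · |5 -5; -10 4| = −(-11)·(20 − 50) = -330
  + (-5) · |5 -5; -1 -2| = (-5)·(-10 − 5) = 75
Sum: (-144) + (-330) + (75) = -399

-399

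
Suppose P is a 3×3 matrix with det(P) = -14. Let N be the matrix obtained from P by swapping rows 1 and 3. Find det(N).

14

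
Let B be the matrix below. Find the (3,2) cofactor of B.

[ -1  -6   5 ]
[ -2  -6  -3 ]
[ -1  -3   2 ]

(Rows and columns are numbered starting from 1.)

Delete row 3 and column 2; the remaining 2×2 submatrix is [-1 5; -2 -3].
Its determinant is (-1)·(-3) − 5·(-2) = 13.
The cofactor carries sign (−1)^(3+2) = −1, so C_{3,2} = −(13) = -13.

-13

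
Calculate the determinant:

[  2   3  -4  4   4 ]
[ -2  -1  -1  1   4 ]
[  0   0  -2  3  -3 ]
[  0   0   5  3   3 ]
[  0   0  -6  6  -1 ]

-564

The matrix is block upper-triangular with a 2×2 block and a 3×3 block on the diagonal, so its determinant equals the product of the determinants of the diagonal blocks.
det of the 2×2 block = 4
det of the 3×3 block = -141
det = (4)·(-141) = -564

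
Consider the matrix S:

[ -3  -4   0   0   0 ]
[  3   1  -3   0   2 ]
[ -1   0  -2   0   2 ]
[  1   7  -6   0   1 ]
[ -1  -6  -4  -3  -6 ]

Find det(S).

The determinant is 480.

Expand along column 4 (it has 4 zeros):
  − (-3) · M_54   where M_54 = det([-3 -4 0 0; 3 1 -3 2; -1 0 -2 2; 1 7 -6 1]) = 160
det = (-1)·(-3)·(160) = 480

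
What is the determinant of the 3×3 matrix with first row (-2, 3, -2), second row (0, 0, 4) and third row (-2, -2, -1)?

The determinant is -40.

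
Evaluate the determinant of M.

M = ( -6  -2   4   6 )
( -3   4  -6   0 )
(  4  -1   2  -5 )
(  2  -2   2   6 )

Expand along row 2 (it has 1 zero):
  − (-3) · M_21   where M_21 = det([-2 4 6; -1 2 -5; -2 2 6]) = 32
  + (4) · M_22   where M_22 = det([-6 4 6; 4 2 -5; 2 2 6]) = -244
  − (-6) · M_23   where M_23 = det([-6 -2 6; 4 -1 -5; 2 -2 6]) = 128
det = (-1)·(-3)·(32) + (+1)·(4)·(-244) + (-1)·(-6)·(128) = -112

det(M) = -112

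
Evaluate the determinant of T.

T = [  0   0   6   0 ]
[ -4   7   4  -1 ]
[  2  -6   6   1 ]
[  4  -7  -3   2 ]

The determinant is 60.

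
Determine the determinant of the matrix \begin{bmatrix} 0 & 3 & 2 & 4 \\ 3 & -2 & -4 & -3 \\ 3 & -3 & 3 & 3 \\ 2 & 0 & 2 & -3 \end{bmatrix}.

Expand along row 1 (it has 1 zero):
  − (3) · M_12   where M_12 = det([3 -4 -3; 3 3 3; 2 2 -3]) = -105
  + (2) · M_13   where M_13 = det([3 -2 -3; 3 -3 3; 2 0 -3]) = -21
  − (4) · M_14   where M_14 = det([3 -2 -4; 3 -3 3; 2 0 2]) = -42
det = (-1)·(3)·(-105) + (+1)·(2)·(-21) + (-1)·(4)·(-42) = 441

441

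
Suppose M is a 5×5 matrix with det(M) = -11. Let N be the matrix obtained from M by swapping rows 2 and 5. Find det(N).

det(N) = 11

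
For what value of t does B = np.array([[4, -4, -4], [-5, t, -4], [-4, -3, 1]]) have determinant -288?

t = 8

Expanding along the column containing t, det(B) is linear in t: det(B) = (-12)·t + (-192).
Set (-12)·t + (-192) = -288  ⇒  (-12)·t = -96  ⇒  t = 8.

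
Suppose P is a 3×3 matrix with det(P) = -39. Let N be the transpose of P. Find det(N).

The determinant is -39.

det(Pᵀ) = det(P).
det(N) = (1)·(-39) = -39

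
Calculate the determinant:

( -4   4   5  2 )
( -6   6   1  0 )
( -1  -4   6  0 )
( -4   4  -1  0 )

The determinant is 100.

Expand along column 4 (it has 3 zeros):
  − (2) · M_14   where M_14 = det([-6 6 1; -1 -4 6; -4 4 -1]) = -50
det = (-1)·(2)·(-50) = 100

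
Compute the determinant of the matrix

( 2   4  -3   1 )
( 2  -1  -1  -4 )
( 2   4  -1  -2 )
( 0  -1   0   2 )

The determinant is -48.

Expand along row 4 (it has 2 zeros):
  + (-1) · M_42   where M_42 = det([2 -3 1; 2 -1 -4; 2 -1 -2]) = 8
  + (2) · M_44   where M_44 = det([2 4 -3; 2 -1 -1; 2 4 -1]) = -20
det = (+1)·(-1)·(8) + (+1)·(2)·(-20) = -48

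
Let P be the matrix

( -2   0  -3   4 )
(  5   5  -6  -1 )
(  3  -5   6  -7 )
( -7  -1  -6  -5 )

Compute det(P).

-1920

Expand along row 1 (it has 1 zero):
  + (-2) · M_11   where M_11 = det([5 -6 -1; -5 6 -7; -1 -6 -5]) = -288
  + (-3) · M_13   where M_13 = det([5 5 -1; 3 -5 -7; -7 -1 -5]) = 448
  − (4) · M_14   where M_14 = det([5 5 -6; 3 -5 6; -7 -1 -6]) = 288
det = (+1)·(-2)·(-288) + (+1)·(-3)·(448) + (-1)·(4)·(288) = -1920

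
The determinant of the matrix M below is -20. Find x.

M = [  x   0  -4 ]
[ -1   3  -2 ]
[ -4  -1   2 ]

Expanding along the row containing x, det(M) is linear in x: det(M) = (4)·x + (-52).
Set (4)·x + (-52) = -20  ⇒  (4)·x = 32  ⇒  x = 8.

8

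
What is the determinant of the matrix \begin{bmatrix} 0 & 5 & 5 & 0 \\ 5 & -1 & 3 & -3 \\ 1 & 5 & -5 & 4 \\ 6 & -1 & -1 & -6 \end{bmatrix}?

-1200

Expand along row 1 (it has 2 zeros):
  − (5) · M_12   where M_12 = det([5 3 -3; 1 -5 4; 6 -1 -6]) = 173
  + (5) · M_13   where M_13 = det([5 -1 -3; 1 5 4; 6 -1 -6]) = -67
det = (-1)·(5)·(173) + (+1)·(5)·(-67) = -1200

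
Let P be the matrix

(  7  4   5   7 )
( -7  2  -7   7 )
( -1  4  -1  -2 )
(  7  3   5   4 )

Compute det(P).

-198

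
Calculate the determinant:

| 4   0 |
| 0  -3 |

-12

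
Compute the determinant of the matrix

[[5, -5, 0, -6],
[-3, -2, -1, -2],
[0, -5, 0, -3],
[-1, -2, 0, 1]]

-40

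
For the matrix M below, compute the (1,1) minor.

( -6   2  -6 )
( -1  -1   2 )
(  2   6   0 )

-12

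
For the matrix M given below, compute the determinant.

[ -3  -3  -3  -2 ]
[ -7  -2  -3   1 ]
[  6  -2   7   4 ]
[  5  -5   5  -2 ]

Expand along row 1:
  + (-3) · M_11   where M_11 = det([-2 -3 1; -2 7 4; -5 5 -2]) = 165
  − (-3) · M_12   where M_12 = det([-7 -3 1; 6 7 4; 5 5 -2]) = 137
  + (-3) · M_13   where M_13 = det([-7 -2 1; 6 -2 4; 5 -5 -2]) = -252
  − (-2) · M_14   where M_14 = det([-7 -2 -3; 6 -2 7; 5 -5 5]) = -125
det = (+1)·(-3)·(165) + (-1)·(-3)·(137) + (+1)·(-3)·(-252) + (-1)·(-2)·(-125) = 422

det(M) = 422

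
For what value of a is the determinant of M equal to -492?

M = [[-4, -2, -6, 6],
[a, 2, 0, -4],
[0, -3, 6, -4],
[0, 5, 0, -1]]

Expanding along the row containing a, det(M) is linear in a: det(M) = (30)·a + (-432).
Set (30)·a + (-432) = -492  ⇒  (30)·a = -60  ⇒  a = -2.

a = -2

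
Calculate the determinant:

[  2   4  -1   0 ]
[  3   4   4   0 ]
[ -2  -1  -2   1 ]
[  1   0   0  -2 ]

Expand along row 4 (it has 2 zeros):
  − (1) · M_41   where M_41 = det([4 -1 0; 4 4 0; -1 -2 1]) = 20
  + (-2) · M_44   where M_44 = det([2 4 -1; 3 4 4; -2 -1 -2]) = -21
det = (-1)·(1)·(20) + (+1)·(-2)·(-21) = 22

22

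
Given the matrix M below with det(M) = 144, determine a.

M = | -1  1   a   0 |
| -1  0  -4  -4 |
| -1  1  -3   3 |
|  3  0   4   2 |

Expanding along the column containing a, det(M) is linear in a: det(M) = (10)·a + (54).
Set (10)·a + (54) = 144  ⇒  (10)·a = 90  ⇒  a = 9.

a = 9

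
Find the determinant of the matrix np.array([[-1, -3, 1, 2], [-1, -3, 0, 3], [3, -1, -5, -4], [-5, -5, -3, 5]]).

The determinant is -130.

Expand along row 2 (it has 1 zero):
  − (-1) · M_21   where M_21 = det([-3 1 2; -1 -5 -4; -5 -3 5]) = 92
  + (-3) · M_22   where M_22 = det([-1 1 2; 3 -5 -4; -5 -3 5]) = -26
  + (3) · M_24   where M_24 = det([-1 -3 1; 3 -1 -5; -5 -5 -3]) = -100
det = (-1)·(-1)·(92) + (+1)·(-3)·(-26) + (+1)·(3)·(-100) = -130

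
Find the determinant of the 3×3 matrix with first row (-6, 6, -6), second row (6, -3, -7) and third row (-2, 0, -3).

Expand along row 3:
  + (-2) · |6 -6; -3 -7| = (-2)·(-42 − 18) = 120
  + (-3) · |-6 6; 6 -3| = (-3)·(18 − 36) = 54
Sum: (120) + (54) = 174

174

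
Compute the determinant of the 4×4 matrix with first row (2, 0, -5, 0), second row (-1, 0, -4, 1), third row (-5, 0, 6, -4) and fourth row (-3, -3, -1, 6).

The determinant is -195.

Expand along column 2 (it has 3 zeros):
  + (-3) · M_42   where M_42 = det([2 -5 0; -1 -4 1; -5 6 -4]) = 65
det = (+1)·(-3)·(65) = -195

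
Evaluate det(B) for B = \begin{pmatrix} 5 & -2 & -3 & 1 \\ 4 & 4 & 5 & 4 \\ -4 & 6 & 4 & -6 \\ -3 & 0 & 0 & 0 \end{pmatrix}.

-198

Expand along row 4 (it has 3 zeros):
  − (-3) · M_41   where M_41 = det([-2 -3 1; 4 5 4; 6 4 -6]) = -66
det = (-1)·(-3)·(-66) = -198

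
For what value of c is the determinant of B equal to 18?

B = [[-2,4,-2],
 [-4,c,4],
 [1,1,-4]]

Expanding along the column containing c, det(B) is linear in c: det(B) = (10)·c + (-32).
Set (10)·c + (-32) = 18  ⇒  (10)·c = 50  ⇒  c = 5.

5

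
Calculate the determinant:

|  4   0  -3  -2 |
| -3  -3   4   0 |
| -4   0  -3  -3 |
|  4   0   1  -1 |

The determinant is -168.

Expand along column 2 (it has 3 zeros):
  + (-3) · M_22   where M_22 = det([4 -3 -2; -4 -3 -3; 4 1 -1]) = 56
det = (+1)·(-3)·(56) = -168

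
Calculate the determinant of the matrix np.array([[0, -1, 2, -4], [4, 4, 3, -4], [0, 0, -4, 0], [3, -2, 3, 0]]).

Expand along row 3 (it has 3 zeros):
  + (-4) · M_33   where M_33 = det([0 -1 -4; 4 4 -4; 3 -2 0]) = 92
det = (+1)·(-4)·(92) = -368

-368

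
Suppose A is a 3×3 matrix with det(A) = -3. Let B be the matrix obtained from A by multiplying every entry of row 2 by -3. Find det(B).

9

Scaling one row by -3 multiplies the determinant by -3.
det(B) = (-3)·(-3) = 9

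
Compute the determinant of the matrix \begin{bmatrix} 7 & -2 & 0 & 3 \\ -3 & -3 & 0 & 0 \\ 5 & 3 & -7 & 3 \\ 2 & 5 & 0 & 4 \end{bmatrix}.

945

Expand along column 3 (it has 3 zeros):
  + (-7) · M_33   where M_33 = det([7 -2 3; -3 -3 0; 2 5 4]) = -135
det = (+1)·(-7)·(-135) = 945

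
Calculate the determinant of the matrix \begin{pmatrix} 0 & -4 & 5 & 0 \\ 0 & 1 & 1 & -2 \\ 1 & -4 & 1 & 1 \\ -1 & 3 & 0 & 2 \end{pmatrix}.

The determinant is -25.

Expand along row 1 (it has 2 zeros):
  − (-4) · M_12   where M_12 = det([0 1 -2; 1 1 1; -1 0 2]) = -5
  + (5) · M_13   where M_13 = det([0 1 -2; 1 -4 1; -1 3 2]) = -1
det = (-1)·(-4)·(-5) + (+1)·(5)·(-1) = -25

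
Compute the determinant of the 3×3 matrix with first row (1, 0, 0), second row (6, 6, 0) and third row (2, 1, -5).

The determinant is -30.

The matrix is lower triangular, so the determinant is the product of the diagonal entries:
det = (1) · (6) · (-5) = -30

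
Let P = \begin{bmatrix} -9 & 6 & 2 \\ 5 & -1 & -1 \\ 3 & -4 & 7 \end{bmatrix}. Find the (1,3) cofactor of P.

The cofactor is -17.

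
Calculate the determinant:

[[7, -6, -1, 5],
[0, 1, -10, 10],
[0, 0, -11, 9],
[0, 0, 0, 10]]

The determinant is -770.

The matrix is upper triangular, so the determinant is the product of the diagonal entries:
det = (7) · (1) · (-11) · (10) = -770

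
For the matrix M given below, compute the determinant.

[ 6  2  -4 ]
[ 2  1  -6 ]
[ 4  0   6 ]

The determinant is -20.

Expand along column 2:
  − 2 · |2 -6; 4 6| = −2·(12 − (-24)) = -72
  + 1 · |6 -4; 4 6| = 1·(36 − (-16)) = 52
Sum: (-72) + (52) = -20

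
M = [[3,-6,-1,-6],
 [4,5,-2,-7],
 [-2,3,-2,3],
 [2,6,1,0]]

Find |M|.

The determinant is -264.

Expand along row 4 (it has 1 zero):
  − (2) · M_41   where M_41 = det([-6 -1 -6; 5 -2 -7; 3 -2 3]) = 180
  + (6) · M_42   where M_42 = det([3 -1 -6; 4 -2 -7; -2 -2 3]) = 10
  − (1) · M_43   where M_43 = det([3 -6 -6; 4 5 -7; -2 3 3]) = -36
det = (-1)·(2)·(180) + (+1)·(6)·(10) + (-1)·(1)·(-36) = -264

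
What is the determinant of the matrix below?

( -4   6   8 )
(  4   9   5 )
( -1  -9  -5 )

-126

Expand along column 1:
  + (-4) · |9 5; -9 -5| = (-4)·(-45 − (-45)) = 0
  − 4 · |6 8; -9 -5| = −4·(-30 − (-72)) = -168
  + (-1) · |6 8; 9 5| = (-1)·(30 − 72) = 42
Sum: (0) + (-168) + (42) = -126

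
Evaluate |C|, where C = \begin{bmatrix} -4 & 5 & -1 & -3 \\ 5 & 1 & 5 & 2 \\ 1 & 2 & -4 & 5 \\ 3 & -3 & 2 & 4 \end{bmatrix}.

458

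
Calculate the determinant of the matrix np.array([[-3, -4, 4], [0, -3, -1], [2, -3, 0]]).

Expand along column 1:
  + (-3) · |-3 -1; -3 0| = (-3)·(0 − 3) = 9
  + 2 · |-4 4; -3 -1| = 2·(4 − (-12)) = 32
Sum: (9) + (32) = 41

41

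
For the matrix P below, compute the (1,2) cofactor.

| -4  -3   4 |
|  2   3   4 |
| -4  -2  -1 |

Delete row 1 and column 2; the remaining 2×2 submatrix is [2 4; -4 -1].
Its determinant is 2·(-1) − 4·(-4) = 14.
The cofactor carries sign (−1)^(1+2) = −1, so C_{1,2} = −(14) = -14.

-14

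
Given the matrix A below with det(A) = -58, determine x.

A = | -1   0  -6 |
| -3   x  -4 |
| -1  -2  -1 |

6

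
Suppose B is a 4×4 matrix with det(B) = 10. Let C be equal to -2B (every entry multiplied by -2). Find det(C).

160

For a 4×4 matrix, det(-2B) = (-2)^4·det(B) = 16·det(B).
det(C) = (16)·(10) = 160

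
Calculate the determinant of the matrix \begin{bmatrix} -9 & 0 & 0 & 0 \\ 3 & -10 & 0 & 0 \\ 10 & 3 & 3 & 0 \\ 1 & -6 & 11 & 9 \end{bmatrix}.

The matrix is lower triangular, so the determinant is the product of the diagonal entries:
det = (-9) · (-10) · (3) · (9) = 2430

The determinant is 2430.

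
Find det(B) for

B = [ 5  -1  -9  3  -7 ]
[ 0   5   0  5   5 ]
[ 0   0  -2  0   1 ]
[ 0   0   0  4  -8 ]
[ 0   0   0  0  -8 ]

|B| = 1600

B is upper triangular, so det(B) is the product of the diagonal entries:
det = (5) · (5) · (-2) · (4) · (-8) = 1600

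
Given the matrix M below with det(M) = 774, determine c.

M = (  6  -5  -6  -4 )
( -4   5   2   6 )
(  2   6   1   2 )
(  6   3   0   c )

3

Expanding along the column containing c, det(M) is linear in c: det(M) = (122)·c + (408).
Set (122)·c + (408) = 774  ⇒  (122)·c = 366  ⇒  c = 3.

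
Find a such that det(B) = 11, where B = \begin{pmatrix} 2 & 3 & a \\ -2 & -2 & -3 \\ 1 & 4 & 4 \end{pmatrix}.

2

Expanding along the column containing a, det(B) is linear in a: det(B) = (-6)·a + (23).
Set (-6)·a + (23) = 11  ⇒  (-6)·a = -12  ⇒  a = 2.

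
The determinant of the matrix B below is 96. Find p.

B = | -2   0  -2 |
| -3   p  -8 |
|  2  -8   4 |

-4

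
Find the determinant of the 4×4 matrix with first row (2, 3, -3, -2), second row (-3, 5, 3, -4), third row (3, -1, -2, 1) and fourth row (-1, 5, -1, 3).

209

Expand along row 1:
  + (2) · M_11   where M_11 = det([5 3 -4; -1 -2 1; 5 -1 3]) = -45
  − (3) · M_12   where M_12 = det([-3 3 -4; 3 -2 1; -1 -1 3]) = 5
  + (-3) · M_13   where M_13 = det([-3 5 -4; 3 -1 1; -1 5 3]) = -82
  − (-2) · M_14   where M_14 = det([-3 5 3; 3 -1 -2; -1 5 -1]) = 34
det = (+1)·(2)·(-45) + (-1)·(3)·(5) + (+1)·(-3)·(-82) + (-1)·(-2)·(34) = 209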